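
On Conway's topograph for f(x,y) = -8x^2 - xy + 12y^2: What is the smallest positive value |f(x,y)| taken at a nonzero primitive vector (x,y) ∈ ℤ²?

descent: ρ → (12,1,-8)
descent: ρ → (-8,15,5)  [lands on river]
river: ρ → (5,15,-8)
river: ρ → (-8,17,3)
river: ρ → (3,19,-2)
river: ρ → (-2,17,12)
river: ρ → (12,7,-7)
river: ρ → (-7,7,12)
river: ρ → (12,17,-2)
river: ρ → (-2,19,3)
river: ρ → (3,17,-8)
closes: descent 2, river 10
min |a| on river = 2

2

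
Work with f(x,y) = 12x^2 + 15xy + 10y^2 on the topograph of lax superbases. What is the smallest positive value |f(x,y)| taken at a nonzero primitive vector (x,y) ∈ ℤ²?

translate: b→-9 (≡15 mod 24), so (12,15,10)→(12,-9,7)
flip: (12,-9,7)→(7,9,12)
translate: b→-5 (≡9 mod 14), so (7,9,12)→(7,-5,10)
reduced (well bottom): (7,-5,10) with a≤c, −a<b≤a
well minimum = a = 7

7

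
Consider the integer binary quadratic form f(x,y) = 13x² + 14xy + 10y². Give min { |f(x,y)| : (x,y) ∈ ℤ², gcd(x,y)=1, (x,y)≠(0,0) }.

translate: b→-12 (≡14 mod 26), so (13,14,10)→(13,-12,9)
flip: (13,-12,9)→(9,12,13)
translate: b→-6 (≡12 mod 18), so (9,12,13)→(9,-6,10)
reduced (well bottom): (9,-6,10) with a≤c, −a<b≤a
well minimum = a = 9

9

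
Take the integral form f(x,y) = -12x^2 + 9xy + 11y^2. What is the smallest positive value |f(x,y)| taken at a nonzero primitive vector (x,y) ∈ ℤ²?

river: ρ → (11,13,-10)
river: ρ → (-10,7,14)
river: ρ → (14,21,-3)
river: ρ → (-3,21,14)
river: ρ → (14,7,-10)
river: ρ → (-10,13,11)
river: ρ → (11,9,-12)
river: ρ → (-12,15,8)
river: ρ → (8,17,-10)
river: ρ → (-10,23,2)
river: ρ → (2,21,-21)
river: ρ → (-21,21,2)
river: ρ → (2,23,-10)
river: ρ → (-10,17,8)
river: ρ → (8,15,-12)
river: ρ → (-12,9,11)
closes: descent 0, river 16
min |a| on river = 2

2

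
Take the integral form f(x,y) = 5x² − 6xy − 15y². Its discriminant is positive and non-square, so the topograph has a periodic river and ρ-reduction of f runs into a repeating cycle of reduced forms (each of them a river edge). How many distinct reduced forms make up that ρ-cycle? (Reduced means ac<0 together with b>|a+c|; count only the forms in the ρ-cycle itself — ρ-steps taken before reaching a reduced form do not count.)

D = 336, ⌊√D⌋ = 18
descent: ρ → (-15,6,5)
descent: ρ → (5,14,-7)  [lands on river]
river: ρ → (-7,14,5)
river: ρ → (5,16,-4)
river: ρ → (-4,16,5)
ρ-cycle length = 4 (tail of 2 descent steps not counted)

4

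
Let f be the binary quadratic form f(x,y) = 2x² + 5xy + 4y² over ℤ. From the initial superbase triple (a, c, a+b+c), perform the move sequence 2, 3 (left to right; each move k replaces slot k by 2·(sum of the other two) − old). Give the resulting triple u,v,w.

start (2,4,11) = (f(1,0),f(0,1),f(1,1))
replace slot 2: 2·(2+11) − 4 = 22 → (2,22,11)
replace slot 3: 2·(2+22) − 11 = 37 → (2,22,37)

2,22,37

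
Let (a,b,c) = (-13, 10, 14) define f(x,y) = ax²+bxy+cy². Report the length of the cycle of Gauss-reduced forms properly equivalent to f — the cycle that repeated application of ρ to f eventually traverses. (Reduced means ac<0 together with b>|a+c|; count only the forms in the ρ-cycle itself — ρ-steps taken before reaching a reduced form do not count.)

D = 828, ⌊√D⌋ = 28
river: ρ → (14,18,-9)
river: ρ → (-9,18,14)
river: ρ → (14,10,-13)
river: ρ → (-13,16,11)
river: ρ → (11,28,-1)
river: ρ → (-1,28,11)
river: ρ → (11,16,-13)
river: ρ → (-13,10,14)
ρ-cycle length = 8 (tail of 0 descent steps not counted)

8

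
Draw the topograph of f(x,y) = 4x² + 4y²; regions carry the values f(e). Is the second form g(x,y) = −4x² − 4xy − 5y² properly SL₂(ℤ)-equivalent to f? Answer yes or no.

D₁ = -64, D₂ = -64
f: reduced (well bottom): (4,0,4) with a≤c, −a<b≤a
g is negative-definite; reduce −g:
−g: reduced (well bottom): (4,4,5) with a≤c, −a<b≤a
flip sign back: reduced form of g is (-4,-4,-5)
reduced forms (4, 0, 4) vs (-4, -4, -5) ⇒ inequivalent

no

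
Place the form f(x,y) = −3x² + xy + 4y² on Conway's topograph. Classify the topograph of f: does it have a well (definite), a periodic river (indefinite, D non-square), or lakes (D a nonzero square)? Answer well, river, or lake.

D = b²−4ac = 1² − 4·(-3)·4 = 49
D = 7² is a perfect square ⇒ form factors over ℤ ⇒ lakes

lake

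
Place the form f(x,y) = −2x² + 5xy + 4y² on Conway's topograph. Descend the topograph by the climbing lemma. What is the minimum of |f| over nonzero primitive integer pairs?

river: ρ → (4,3,-3)
river: ρ → (-3,3,4)
river: ρ → (4,5,-2)
river: ρ → (-2,7,1)
river: ρ → (1,7,-2)
river: ρ → (-2,5,4)
closes: descent 0, river 6
min |a| on river = 1

1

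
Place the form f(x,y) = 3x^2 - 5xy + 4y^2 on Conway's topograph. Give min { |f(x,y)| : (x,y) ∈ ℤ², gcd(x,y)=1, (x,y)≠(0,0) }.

translate: b→1 (≡-5 mod 6), so (3,-5,4)→(3,1,2)
flip: (3,1,2)→(2,-1,3)
reduced (well bottom): (2,-1,3) with a≤c, −a<b≤a
well minimum = a = 2

2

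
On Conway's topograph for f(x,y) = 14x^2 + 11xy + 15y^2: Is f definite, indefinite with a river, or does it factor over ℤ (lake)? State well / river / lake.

D = b²−4ac = 11² − 4·14·15 = -719
D < 0 ⇒ definite ⇒ every region one sign ⇒ single well

well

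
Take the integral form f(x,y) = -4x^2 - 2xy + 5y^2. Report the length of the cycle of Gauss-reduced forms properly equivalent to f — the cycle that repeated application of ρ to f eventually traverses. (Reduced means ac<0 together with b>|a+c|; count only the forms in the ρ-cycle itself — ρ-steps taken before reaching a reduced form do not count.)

D = 84, ⌊√D⌋ = 9
descent: ρ → (5,2,-4)  [lands on river]
river: ρ → (-4,6,3)
river: ρ → (3,6,-4)
river: ρ → (-4,2,5)
river: ρ → (5,8,-1)
river: ρ → (-1,8,5)
ρ-cycle length = 6 (tail of 1 descent step not counted)

6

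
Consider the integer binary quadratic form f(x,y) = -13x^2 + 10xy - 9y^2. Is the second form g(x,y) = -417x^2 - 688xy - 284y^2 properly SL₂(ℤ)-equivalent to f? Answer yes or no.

D₁ = -368, D₂ = -368
f is negative-definite; reduce −f:
−f: flip: (13,-10,9)→(9,10,13)
−f: translate: b→-8 (≡10 mod 18), so (9,10,13)→(9,-8,12)
−f: reduced (well bottom): (9,-8,12) with a≤c, −a<b≤a
flip sign back: reduced form of f is (-9,8,-12)
g is negative-definite; reduce −g:
−g: translate: b→-146 (≡688 mod 834), so (417,688,284)→(417,-146,13)
−g: flip: (417,-146,13)→(13,146,417)
−g: translate: b→-10 (≡146 mod 26), so (13,146,417)→(13,-10,9)
−g: flip: (13,-10,9)→(9,10,13)
−g: translate: b→-8 (≡10 mod 18), so (9,10,13)→(9,-8,12)
−g: reduced (well bottom): (9,-8,12) with a≤c, −a<b≤a
flip sign back: reduced form of g is (-9,8,-12)
reduced forms (-9, 8, -12) vs (-9, 8, -12) ⇒ equivalent

yes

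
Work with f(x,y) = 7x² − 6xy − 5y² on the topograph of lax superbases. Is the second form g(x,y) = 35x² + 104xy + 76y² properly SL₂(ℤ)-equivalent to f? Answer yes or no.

D₁ = 176, D₂ = 176
river cycle of f (length 8): (-5, 6, 7), (7, 8, -4), (-4, 8, 7), (7, 6, -5), (-5, 4, 8), (8, 12, -1), (-1, 12, 8), (8, 4, -5)
river cycle of g (length 8): (7, 8, -4), (-4, 8, 7), (7, 6, -5), (-5, 4, 8), (8, 12, -1), (-1, 12, 8), (8, 4, -5), (-5, 6, 7)
cycles coincide ⇒ equivalent

yes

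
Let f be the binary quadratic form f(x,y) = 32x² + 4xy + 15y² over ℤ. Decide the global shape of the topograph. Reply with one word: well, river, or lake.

D = b²−4ac = 4² − 4·32·15 = -1904
D < 0 ⇒ definite ⇒ every region one sign ⇒ single well

well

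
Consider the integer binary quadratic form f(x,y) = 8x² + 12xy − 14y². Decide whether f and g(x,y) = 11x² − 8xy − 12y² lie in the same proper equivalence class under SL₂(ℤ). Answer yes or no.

D₁ = 592, D₂ = 592
river cycle of f (length 6): (-14, 16, 6), (6, 20, -8), (-8, 12, 14), (14, 16, -6), (-6, 20, 8), (8, 12, -14)
river cycle of g (length 6): (-12, 8, 11), (11, 14, -9), (-9, 22, 3), (3, 20, -16), (-16, 12, 7), (7, 16, -12)
cycles differ ⇒ inequivalent

no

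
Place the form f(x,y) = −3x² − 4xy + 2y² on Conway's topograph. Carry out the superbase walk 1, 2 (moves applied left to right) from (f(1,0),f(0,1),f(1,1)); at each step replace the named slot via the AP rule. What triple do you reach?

start (-3,2,-5) = (f(1,0),f(0,1),f(1,1))
replace slot 1: 2·(2+(-5)) − (-3) = -3 → (-3,2,-5)
replace slot 2: 2·((-3)+(-5)) − 2 = -18 → (-3,-18,-5)

-3,-18,-5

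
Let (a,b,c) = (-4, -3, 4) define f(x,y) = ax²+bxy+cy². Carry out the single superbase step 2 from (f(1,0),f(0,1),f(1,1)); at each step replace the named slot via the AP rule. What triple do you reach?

start (-4,4,-3) = (f(1,0),f(0,1),f(1,1))
replace slot 2: 2·((-4)+(-3)) − 4 = -18 → (-4,-18,-3)

-4,-18,-3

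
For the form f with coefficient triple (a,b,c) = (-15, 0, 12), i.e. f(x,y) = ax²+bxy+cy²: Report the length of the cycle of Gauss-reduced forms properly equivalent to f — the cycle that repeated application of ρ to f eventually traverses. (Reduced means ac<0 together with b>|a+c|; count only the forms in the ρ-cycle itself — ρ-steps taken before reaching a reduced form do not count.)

D = 720, ⌊√D⌋ = 26
descent: ρ → (12,24,-3)  [lands on river]
river: ρ → (-3,24,12)
ρ-cycle length = 2 (tail of 1 descent step not counted)

2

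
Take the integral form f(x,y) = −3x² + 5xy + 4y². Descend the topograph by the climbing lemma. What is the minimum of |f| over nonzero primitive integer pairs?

river: ρ → (4,3,-4)
river: ρ → (-4,5,3)
river: ρ → (3,7,-2)
river: ρ → (-2,5,6)
river: ρ → (6,7,-1)
river: ρ → (-1,7,6)
river: ρ → (6,5,-2)
river: ρ → (-2,7,3)
river: ρ → (3,5,-4)
river: ρ → (-4,3,4)
river: ρ → (4,5,-3)
river: ρ → (-3,7,2)
river: ρ → (2,5,-6)
river: ρ → (-6,7,1)
river: ρ → (1,7,-6)
river: ρ → (-6,5,2)
river: ρ → (2,7,-3)
river: ρ → (-3,5,4)
closes: descent 0, river 18
min |a| on river = 1

1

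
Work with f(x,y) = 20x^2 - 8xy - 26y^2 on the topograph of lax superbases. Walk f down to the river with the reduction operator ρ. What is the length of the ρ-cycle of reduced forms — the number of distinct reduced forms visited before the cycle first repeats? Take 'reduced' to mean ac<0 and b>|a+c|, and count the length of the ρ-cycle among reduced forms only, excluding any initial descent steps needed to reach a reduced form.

D = 2144, ⌊√D⌋ = 46
descent: ρ → (-26,8,20)  [lands on river]
river: ρ → (20,32,-14)
river: ρ → (-14,24,28)
river: ρ → (28,32,-10)
river: ρ → (-10,28,34)
river: ρ → (34,40,-4)
river: ρ → (-4,40,34)
river: ρ → (34,28,-10)
river: ρ → (-10,32,28)
river: ρ → (28,24,-14)
river: ρ → (-14,32,20)
river: ρ → (20,8,-26)
river: ρ → (-26,44,2)
river: ρ → (2,44,-26)
ρ-cycle length = 14 (tail of 1 descent step not counted)

14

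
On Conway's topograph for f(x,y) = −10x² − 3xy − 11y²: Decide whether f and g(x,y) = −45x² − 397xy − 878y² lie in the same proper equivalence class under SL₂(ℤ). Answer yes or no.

D₁ = -431, D₂ = -431
f is negative-definite; reduce −f:
−f: reduced (well bottom): (10,3,11) with a≤c, −a<b≤a
flip sign back: reduced form of f is (-10,-3,-11)
g is negative-definite; reduce −g:
−g: translate: b→37 (≡397 mod 90), so (45,397,878)→(45,37,10)
−g: flip: (45,37,10)→(10,-37,45)
−g: translate: b→3 (≡-37 mod 20), so (10,-37,45)→(10,3,11)
−g: reduced (well bottom): (10,3,11) with a≤c, −a<b≤a
flip sign back: reduced form of g is (-10,-3,-11)
reduced forms (-10, -3, -11) vs (-10, -3, -11) ⇒ equivalent

yes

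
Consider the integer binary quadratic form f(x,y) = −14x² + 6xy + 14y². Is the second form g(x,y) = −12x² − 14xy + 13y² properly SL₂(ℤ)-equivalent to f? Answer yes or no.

D₁ = 820, D₂ = 820
river cycle of f (length 4): (14, 22, -6), (-6, 26, 6), (6, 22, -14), (-14, 6, 14)
river cycle of g (length 12): (13, 14, -12), (-12, 10, 15), (15, 20, -7), (-7, 22, 12), (12, 26, -3), (-3, 28, 3), (3, 26, -12), (-12, 22, 7), (7, 20, -15), (-15, 10, 12), … (2 more)
cycles differ ⇒ inequivalent

no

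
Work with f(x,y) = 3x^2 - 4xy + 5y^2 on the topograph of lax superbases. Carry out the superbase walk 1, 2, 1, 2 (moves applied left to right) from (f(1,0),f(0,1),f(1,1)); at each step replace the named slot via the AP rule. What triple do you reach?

start (3,5,4) = (f(1,0),f(0,1),f(1,1))
replace slot 1: 2·(5+4) − 3 = 15 → (15,5,4)
replace slot 2: 2·(15+4) − 5 = 33 → (15,33,4)
replace slot 1: 2·(33+4) − 15 = 59 → (59,33,4)
replace slot 2: 2·(59+4) − 33 = 93 → (59,93,4)

59,93,4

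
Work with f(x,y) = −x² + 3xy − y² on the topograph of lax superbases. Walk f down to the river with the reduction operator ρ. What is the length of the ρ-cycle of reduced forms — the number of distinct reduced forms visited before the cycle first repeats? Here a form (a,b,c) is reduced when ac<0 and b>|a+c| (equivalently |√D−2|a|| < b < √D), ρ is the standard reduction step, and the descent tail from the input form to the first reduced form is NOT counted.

D = 5, ⌊√D⌋ = 2
descent: ρ → (-1,1,1)  [lands on river]
river: ρ → (1,1,-1)
ρ-cycle length = 2 (tail of 1 descent step not counted)

2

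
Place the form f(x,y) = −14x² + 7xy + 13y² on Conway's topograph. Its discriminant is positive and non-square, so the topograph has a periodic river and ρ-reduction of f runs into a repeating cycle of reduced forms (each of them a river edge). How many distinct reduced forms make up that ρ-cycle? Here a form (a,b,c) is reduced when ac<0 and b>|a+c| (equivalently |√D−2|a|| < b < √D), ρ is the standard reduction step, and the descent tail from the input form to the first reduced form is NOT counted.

D = 777, ⌊√D⌋ = 27
river: ρ → (13,19,-8)
river: ρ → (-8,13,19)
river: ρ → (19,25,-2)
river: ρ → (-2,27,6)
river: ρ → (6,21,-14)
river: ρ → (-14,7,13)
ρ-cycle length = 6 (tail of 0 descent steps not counted)

6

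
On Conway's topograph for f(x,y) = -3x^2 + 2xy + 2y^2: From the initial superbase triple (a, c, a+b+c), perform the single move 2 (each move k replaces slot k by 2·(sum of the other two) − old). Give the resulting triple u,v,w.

start (-3,2,1) = (f(1,0),f(0,1),f(1,1))
replace slot 2: 2·((-3)+1) − 2 = -6 → (-3,-6,1)

-3,-6,1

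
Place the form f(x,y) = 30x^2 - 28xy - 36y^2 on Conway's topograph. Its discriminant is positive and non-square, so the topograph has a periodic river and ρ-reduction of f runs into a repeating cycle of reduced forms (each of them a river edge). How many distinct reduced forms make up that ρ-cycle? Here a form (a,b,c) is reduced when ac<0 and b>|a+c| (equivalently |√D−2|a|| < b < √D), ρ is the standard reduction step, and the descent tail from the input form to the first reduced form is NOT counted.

D = 5104, ⌊√D⌋ = 71
descent: ρ → (-36,28,30)  [lands on river]
river: ρ → (30,32,-34)
river: ρ → (-34,36,28)
river: ρ → (28,20,-42)
river: ρ → (-42,64,6)
river: ρ → (6,68,-20)
river: ρ → (-20,52,30)
river: ρ → (30,68,-4)
river: ρ → (-4,68,30)
river: ρ → (30,52,-20)
river: ρ → (-20,68,6)
river: ρ → (6,64,-42)
river: ρ → (-42,20,28)
river: ρ → (28,36,-34)
river: ρ → (-34,32,30)
river: ρ → (30,28,-36)
river: ρ → (-36,44,22)
river: ρ → (22,44,-36)
ρ-cycle length = 18 (tail of 1 descent step not counted)

18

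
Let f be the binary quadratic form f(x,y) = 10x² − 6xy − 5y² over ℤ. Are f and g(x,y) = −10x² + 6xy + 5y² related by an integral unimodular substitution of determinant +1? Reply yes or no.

D₁ = 236, D₂ = 236
river cycle of f (length 6): (-5, 6, 10), (10, 14, -1), (-1, 14, 10), (10, 6, -5), (-5, 14, 2), (2, 14, -5)
river cycle of g (length 6): (5, 14, -2), (-2, 14, 5), (5, 6, -10), (-10, 14, 1), (1, 14, -10), (-10, 6, 5)
cycles differ ⇒ inequivalent

no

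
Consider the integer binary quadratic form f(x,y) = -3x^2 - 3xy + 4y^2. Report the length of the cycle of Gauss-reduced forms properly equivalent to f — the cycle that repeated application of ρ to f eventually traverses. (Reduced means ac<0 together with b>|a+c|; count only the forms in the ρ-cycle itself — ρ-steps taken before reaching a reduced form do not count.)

D = 57, ⌊√D⌋ = 7
descent: ρ → (4,3,-3)  [lands on river]
river: ρ → (-3,3,4)
river: ρ → (4,5,-2)
river: ρ → (-2,7,1)
river: ρ → (1,7,-2)
river: ρ → (-2,5,4)
ρ-cycle length = 6 (tail of 1 descent step not counted)

6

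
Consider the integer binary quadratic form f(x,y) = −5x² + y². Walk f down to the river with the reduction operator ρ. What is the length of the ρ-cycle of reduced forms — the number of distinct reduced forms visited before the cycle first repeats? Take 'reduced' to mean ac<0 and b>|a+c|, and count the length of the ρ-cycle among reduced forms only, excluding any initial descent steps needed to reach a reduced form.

D = 20, ⌊√D⌋ = 4
descent: ρ → (1,4,-1)  [lands on river]
river: ρ → (-1,4,1)
ρ-cycle length = 2 (tail of 1 descent step not counted)

2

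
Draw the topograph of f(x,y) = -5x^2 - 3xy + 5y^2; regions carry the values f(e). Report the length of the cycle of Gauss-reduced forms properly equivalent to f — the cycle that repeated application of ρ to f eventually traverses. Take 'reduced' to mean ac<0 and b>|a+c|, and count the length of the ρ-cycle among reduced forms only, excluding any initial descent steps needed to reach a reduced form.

D = 109, ⌊√D⌋ = 10
descent: ρ → (5,3,-5)  [lands on river]
river: ρ → (-5,7,3)
river: ρ → (3,5,-7)
river: ρ → (-7,9,1)
river: ρ → (1,9,-7)
river: ρ → (-7,5,3)
river: ρ → (3,7,-5)
river: ρ → (-5,3,5)
river: ρ → (5,7,-3)
river: ρ → (-3,5,7)
river: ρ → (7,9,-1)
river: ρ → (-1,9,7)
river: ρ → (7,5,-3)
river: ρ → (-3,7,5)
ρ-cycle length = 14 (tail of 1 descent step not counted)

14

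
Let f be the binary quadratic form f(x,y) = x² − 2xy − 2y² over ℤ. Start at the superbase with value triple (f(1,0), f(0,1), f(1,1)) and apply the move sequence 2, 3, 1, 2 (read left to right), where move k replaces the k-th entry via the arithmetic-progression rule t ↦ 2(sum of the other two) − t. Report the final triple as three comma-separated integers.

start (1,-2,-3) = (f(1,0),f(0,1),f(1,1))
replace slot 2: 2·(1+(-3)) − (-2) = -2 → (1,-2,-3)
replace slot 3: 2·(1+(-2)) − (-3) = 1 → (1,-2,1)
replace slot 1: 2·((-2)+1) − 1 = -3 → (-3,-2,1)
replace slot 2: 2·((-3)+1) − (-2) = -2 → (-3,-2,1)

-3,-2,1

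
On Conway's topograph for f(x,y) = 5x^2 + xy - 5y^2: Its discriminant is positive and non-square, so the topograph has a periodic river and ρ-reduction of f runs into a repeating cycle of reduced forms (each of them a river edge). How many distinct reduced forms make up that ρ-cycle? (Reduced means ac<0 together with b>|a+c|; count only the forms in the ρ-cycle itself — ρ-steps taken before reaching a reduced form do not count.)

D = 101, ⌊√D⌋ = 10
river: ρ → (-5,9,1)
river: ρ → (1,9,-5)
river: ρ → (-5,1,5)
river: ρ → (5,9,-1)
river: ρ → (-1,9,5)
river: ρ → (5,1,-5)
ρ-cycle length = 6 (tail of 0 descent steps not counted)

6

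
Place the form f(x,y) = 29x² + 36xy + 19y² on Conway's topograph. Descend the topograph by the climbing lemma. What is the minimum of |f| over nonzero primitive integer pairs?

translate: b→-22 (≡36 mod 58), so (29,36,19)→(29,-22,12)
flip: (29,-22,12)→(12,22,29)
translate: b→-2 (≡22 mod 24), so (12,22,29)→(12,-2,19)
reduced (well bottom): (12,-2,19) with a≤c, −a<b≤a
well minimum = a = 12

12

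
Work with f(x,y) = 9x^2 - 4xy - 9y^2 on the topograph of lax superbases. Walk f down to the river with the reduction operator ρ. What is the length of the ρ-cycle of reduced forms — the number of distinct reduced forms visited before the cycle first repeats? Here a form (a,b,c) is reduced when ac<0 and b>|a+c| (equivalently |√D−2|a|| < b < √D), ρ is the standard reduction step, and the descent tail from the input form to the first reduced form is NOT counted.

D = 340, ⌊√D⌋ = 18
descent: ρ → (-9,4,9)  [lands on river]
river: ρ → (9,14,-4)
river: ρ → (-4,18,1)
river: ρ → (1,18,-4)
river: ρ → (-4,14,9)
river: ρ → (9,4,-9)
river: ρ → (-9,14,4)
river: ρ → (4,18,-1)
river: ρ → (-1,18,4)
river: ρ → (4,14,-9)
ρ-cycle length = 10 (tail of 1 descent step not counted)

10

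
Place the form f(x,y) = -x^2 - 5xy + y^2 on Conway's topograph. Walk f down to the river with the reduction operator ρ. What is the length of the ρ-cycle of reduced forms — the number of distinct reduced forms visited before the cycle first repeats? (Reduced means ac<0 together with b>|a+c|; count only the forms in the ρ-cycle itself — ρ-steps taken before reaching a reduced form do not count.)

D = 29, ⌊√D⌋ = 5
descent: ρ → (1,5,-1)  [lands on river]
river: ρ → (-1,5,1)
ρ-cycle length = 2 (tail of 1 descent step not counted)

2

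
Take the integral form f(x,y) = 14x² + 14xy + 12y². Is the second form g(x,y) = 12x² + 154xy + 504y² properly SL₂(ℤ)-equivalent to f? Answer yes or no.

D₁ = -476, D₂ = -476
f: flip: (14,14,12)→(12,-14,14)
f: translate: b→10 (≡-14 mod 24), so (12,-14,14)→(12,10,12)
f: reduced (well bottom): (12,10,12) with a≤c, −a<b≤a
g: translate: b→10 (≡154 mod 24), so (12,154,504)→(12,10,12)
g: reduced (well bottom): (12,10,12) with a≤c, −a<b≤a
reduced forms (12, 10, 12) vs (12, 10, 12) ⇒ equivalent

yes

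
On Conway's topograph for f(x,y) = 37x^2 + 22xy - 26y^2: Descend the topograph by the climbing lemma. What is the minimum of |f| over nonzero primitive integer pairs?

river: ρ → (-26,30,33)
river: ρ → (33,36,-23)
river: ρ → (-23,56,13)
river: ρ → (13,48,-39)
river: ρ → (-39,30,22)
river: ρ → (22,58,-11)
river: ρ → (-11,52,37)
river: ρ → (37,22,-26)
closes: descent 0, river 8
min |a| on river = 11

11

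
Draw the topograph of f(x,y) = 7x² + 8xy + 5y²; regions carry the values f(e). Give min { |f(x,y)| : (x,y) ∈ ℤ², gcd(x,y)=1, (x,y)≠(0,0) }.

translate: b→-6 (≡8 mod 14), so (7,8,5)→(7,-6,4)
flip: (7,-6,4)→(4,6,7)
translate: b→-2 (≡6 mod 8), so (4,6,7)→(4,-2,5)
reduced (well bottom): (4,-2,5) with a≤c, −a<b≤a
well minimum = a = 4

4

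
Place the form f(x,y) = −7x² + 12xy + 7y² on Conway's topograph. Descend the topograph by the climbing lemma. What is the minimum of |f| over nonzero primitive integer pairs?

river: ρ → (7,16,-3)
river: ρ → (-3,14,12)
river: ρ → (12,10,-5)
river: ρ → (-5,10,12)
river: ρ → (12,14,-3)
river: ρ → (-3,16,7)
river: ρ → (7,12,-7)
river: ρ → (-7,16,3)
river: ρ → (3,14,-12)
river: ρ → (-12,10,5)
river: ρ → (5,10,-12)
river: ρ → (-12,14,3)
river: ρ → (3,16,-7)
river: ρ → (-7,12,7)
closes: descent 0, river 14
min |a| on river = 3

3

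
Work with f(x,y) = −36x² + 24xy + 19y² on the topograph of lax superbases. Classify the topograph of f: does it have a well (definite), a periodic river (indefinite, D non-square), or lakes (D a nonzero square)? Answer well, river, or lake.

D = b²−4ac = 24² − 4·(-36)·19 = 3312
D > 0 non-square ⇒ indefinite ⇒ periodic river

river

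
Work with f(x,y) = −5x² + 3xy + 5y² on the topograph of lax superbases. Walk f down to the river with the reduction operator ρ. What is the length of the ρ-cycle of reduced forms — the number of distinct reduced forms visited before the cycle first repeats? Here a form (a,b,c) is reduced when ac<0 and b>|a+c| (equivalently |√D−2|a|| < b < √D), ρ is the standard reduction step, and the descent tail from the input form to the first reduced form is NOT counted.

D = 109, ⌊√D⌋ = 10
river: ρ → (5,7,-3)
river: ρ → (-3,5,7)
river: ρ → (7,9,-1)
river: ρ → (-1,9,7)
river: ρ → (7,5,-3)
river: ρ → (-3,7,5)
river: ρ → (5,3,-5)
river: ρ → (-5,7,3)
river: ρ → (3,5,-7)
river: ρ → (-7,9,1)
river: ρ → (1,9,-7)
river: ρ → (-7,5,3)
river: ρ → (3,7,-5)
river: ρ → (-5,3,5)
ρ-cycle length = 14 (tail of 0 descent steps not counted)

14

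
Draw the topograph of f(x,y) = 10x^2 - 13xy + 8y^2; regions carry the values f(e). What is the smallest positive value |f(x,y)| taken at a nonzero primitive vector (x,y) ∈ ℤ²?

translate: b→7 (≡-13 mod 20), so (10,-13,8)→(10,7,5)
flip: (10,7,5)→(5,-7,10)
translate: b→3 (≡-7 mod 10), so (5,-7,10)→(5,3,8)
reduced (well bottom): (5,3,8) with a≤c, −a<b≤a
well minimum = a = 5

5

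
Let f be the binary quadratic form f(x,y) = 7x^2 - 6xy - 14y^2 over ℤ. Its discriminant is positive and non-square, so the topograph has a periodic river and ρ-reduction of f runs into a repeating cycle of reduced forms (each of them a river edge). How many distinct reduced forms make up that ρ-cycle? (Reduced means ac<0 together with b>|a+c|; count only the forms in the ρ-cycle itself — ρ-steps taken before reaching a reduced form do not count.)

D = 428, ⌊√D⌋ = 20
descent: ρ → (-14,6,7)
descent: ρ → (7,8,-13)  [lands on river]
river: ρ → (-13,18,2)
river: ρ → (2,18,-13)
river: ρ → (-13,8,7)
river: ρ → (7,20,-1)
river: ρ → (-1,20,7)
ρ-cycle length = 6 (tail of 2 descent steps not counted)

6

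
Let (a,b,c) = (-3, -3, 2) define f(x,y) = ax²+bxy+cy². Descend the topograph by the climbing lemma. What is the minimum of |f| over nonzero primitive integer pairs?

descent: ρ → (2,3,-3)  [lands on river]
river: ρ → (-3,3,2)
river: ρ → (2,5,-1)
river: ρ → (-1,5,2)
closes: descent 1, river 4
min |a| on river = 1

1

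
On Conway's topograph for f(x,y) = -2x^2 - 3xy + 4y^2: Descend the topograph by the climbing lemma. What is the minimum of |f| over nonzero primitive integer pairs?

descent: ρ → (4,3,-2)  [lands on river]
river: ρ → (-2,5,2)
river: ρ → (2,3,-4)
river: ρ → (-4,5,1)
river: ρ → (1,5,-4)
river: ρ → (-4,3,2)
river: ρ → (2,5,-2)
river: ρ → (-2,3,4)
river: ρ → (4,5,-1)
river: ρ → (-1,5,4)
closes: descent 1, river 10
min |a| on river = 1

1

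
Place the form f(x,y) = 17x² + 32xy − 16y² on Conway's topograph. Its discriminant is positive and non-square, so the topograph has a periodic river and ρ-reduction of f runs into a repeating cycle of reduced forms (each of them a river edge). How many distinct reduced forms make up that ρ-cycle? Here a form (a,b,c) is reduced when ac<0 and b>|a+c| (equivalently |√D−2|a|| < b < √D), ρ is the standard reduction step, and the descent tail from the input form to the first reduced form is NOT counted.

D = 2112, ⌊√D⌋ = 45
river: ρ → (-16,32,17)
river: ρ → (17,36,-12)
river: ρ → (-12,36,17)
river: ρ → (17,32,-16)
ρ-cycle length = 4 (tail of 0 descent steps not counted)

4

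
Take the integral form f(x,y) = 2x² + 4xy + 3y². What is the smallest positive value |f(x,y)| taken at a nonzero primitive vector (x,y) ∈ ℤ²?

translate: b→0 (≡4 mod 4), so (2,4,3)→(2,0,1)
flip: (2,0,1)→(1,0,2)
reduced (well bottom): (1,0,2) with a≤c, −a<b≤a
well minimum = a = 1

1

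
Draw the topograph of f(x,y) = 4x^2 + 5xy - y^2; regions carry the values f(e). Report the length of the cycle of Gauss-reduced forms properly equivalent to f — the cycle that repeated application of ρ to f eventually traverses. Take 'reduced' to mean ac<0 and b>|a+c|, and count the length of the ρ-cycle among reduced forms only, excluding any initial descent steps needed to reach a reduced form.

D = 41, ⌊√D⌋ = 6
river: ρ → (-1,5,4)
river: ρ → (4,3,-2)
river: ρ → (-2,5,2)
river: ρ → (2,3,-4)
river: ρ → (-4,5,1)
river: ρ → (1,5,-4)
river: ρ → (-4,3,2)
river: ρ → (2,5,-2)
river: ρ → (-2,3,4)
river: ρ → (4,5,-1)
ρ-cycle length = 10 (tail of 0 descent steps not counted)

10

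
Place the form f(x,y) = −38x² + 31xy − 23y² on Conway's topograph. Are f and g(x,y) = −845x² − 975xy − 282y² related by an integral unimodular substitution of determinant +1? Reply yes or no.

D₁ = -2535, D₂ = -2535
f is negative-definite; reduce −f:
−f: flip: (38,-31,23)→(23,31,38)
−f: translate: b→-15 (≡31 mod 46), so (23,31,38)→(23,-15,30)
−f: reduced (well bottom): (23,-15,30) with a≤c, −a<b≤a
flip sign back: reduced form of f is (-23,15,-30)
g is negative-definite; reduce −g:
−g: translate: b→-715 (≡975 mod 1690), so (845,975,282)→(845,-715,152)
−g: flip: (845,-715,152)→(152,715,845)
−g: translate: b→107 (≡715 mod 304), so (152,715,845)→(152,107,23)
−g: flip: (152,107,23)→(23,-107,152)
−g: translate: b→-15 (≡-107 mod 46), so (23,-107,152)→(23,-15,30)
−g: reduced (well bottom): (23,-15,30) with a≤c, −a<b≤a
flip sign back: reduced form of g is (-23,15,-30)
reduced forms (-23, 15, -30) vs (-23, 15, -30) ⇒ equivalent

yes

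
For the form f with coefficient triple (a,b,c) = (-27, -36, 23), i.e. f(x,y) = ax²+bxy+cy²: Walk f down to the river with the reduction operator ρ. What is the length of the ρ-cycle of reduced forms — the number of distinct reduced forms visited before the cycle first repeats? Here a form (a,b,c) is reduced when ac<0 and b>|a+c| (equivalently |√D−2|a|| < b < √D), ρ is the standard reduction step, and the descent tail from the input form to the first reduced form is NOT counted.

D = 3780, ⌊√D⌋ = 61
descent: ρ → (23,36,-27)  [lands on river]
river: ρ → (-27,18,32)
river: ρ → (32,46,-13)
river: ρ → (-13,58,8)
river: ρ → (8,54,-27)
river: ρ → (-27,54,8)
river: ρ → (8,58,-13)
river: ρ → (-13,46,32)
river: ρ → (32,18,-27)
river: ρ → (-27,36,23)
river: ρ → (23,56,-7)
river: ρ → (-7,56,23)
ρ-cycle length = 12 (tail of 1 descent step not counted)

12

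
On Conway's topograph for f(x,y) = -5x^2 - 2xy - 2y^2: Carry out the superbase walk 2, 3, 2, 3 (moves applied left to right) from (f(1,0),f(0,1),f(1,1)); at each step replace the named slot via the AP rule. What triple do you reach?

start (-5,-2,-9) = (f(1,0),f(0,1),f(1,1))
replace slot 2: 2·((-5)+(-9)) − (-2) = -26 → (-5,-26,-9)
replace slot 3: 2·((-5)+(-26)) − (-9) = -53 → (-5,-26,-53)
replace slot 2: 2·((-5)+(-53)) − (-26) = -90 → (-5,-90,-53)
replace slot 3: 2·((-5)+(-90)) − (-53) = -137 → (-5,-90,-137)

-5,-90,-137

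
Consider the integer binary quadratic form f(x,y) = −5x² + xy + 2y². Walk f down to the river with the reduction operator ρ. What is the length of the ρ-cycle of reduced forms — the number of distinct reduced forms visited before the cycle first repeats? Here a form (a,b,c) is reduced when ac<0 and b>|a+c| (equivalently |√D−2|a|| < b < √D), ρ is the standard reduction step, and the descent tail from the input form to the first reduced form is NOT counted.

D = 41, ⌊√D⌋ = 6
descent: ρ → (2,3,-4)  [lands on river]
river: ρ → (-4,5,1)
river: ρ → (1,5,-4)
river: ρ → (-4,3,2)
river: ρ → (2,5,-2)
river: ρ → (-2,3,4)
river: ρ → (4,5,-1)
river: ρ → (-1,5,4)
river: ρ → (4,3,-2)
river: ρ → (-2,5,2)
ρ-cycle length = 10 (tail of 1 descent step not counted)

10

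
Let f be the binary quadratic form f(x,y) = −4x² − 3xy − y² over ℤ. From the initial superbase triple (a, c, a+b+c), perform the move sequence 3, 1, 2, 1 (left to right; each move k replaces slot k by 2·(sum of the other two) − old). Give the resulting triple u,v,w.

start (-4,-1,-8) = (f(1,0),f(0,1),f(1,1))
replace slot 3: 2·((-4)+(-1)) − (-8) = -2 → (-4,-1,-2)
replace slot 1: 2·((-1)+(-2)) − (-4) = -2 → (-2,-1,-2)
replace slot 2: 2·((-2)+(-2)) − (-1) = -7 → (-2,-7,-2)
replace slot 1: 2·((-7)+(-2)) − (-2) = -16 → (-16,-7,-2)

-16,-7,-2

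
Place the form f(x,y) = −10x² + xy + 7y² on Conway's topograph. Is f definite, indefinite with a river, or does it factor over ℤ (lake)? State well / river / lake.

D = b²−4ac = 1² − 4·(-10)·7 = 281
D > 0 non-square ⇒ indefinite ⇒ periodic river

river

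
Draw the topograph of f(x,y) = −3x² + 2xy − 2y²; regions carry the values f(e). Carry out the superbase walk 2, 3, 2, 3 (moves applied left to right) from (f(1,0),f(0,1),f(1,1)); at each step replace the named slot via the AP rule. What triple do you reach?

start (-3,-2,-3) = (f(1,0),f(0,1),f(1,1))
replace slot 2: 2·((-3)+(-3)) − (-2) = -10 → (-3,-10,-3)
replace slot 3: 2·((-3)+(-10)) − (-3) = -23 → (-3,-10,-23)
replace slot 2: 2·((-3)+(-23)) − (-10) = -42 → (-3,-42,-23)
replace slot 3: 2·((-3)+(-42)) − (-23) = -67 → (-3,-42,-67)

-3,-42,-67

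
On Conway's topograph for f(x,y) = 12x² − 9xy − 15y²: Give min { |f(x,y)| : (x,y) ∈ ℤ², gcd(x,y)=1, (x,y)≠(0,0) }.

descent: ρ → (-15,9,12)  [lands on river]
river: ρ → (12,15,-12)
river: ρ → (-12,9,15)
river: ρ → (15,21,-6)
river: ρ → (-6,27,3)
river: ρ → (3,27,-6)
river: ρ → (-6,21,15)
river: ρ → (15,9,-12)
river: ρ → (-12,15,12)
river: ρ → (12,9,-15)
river: ρ → (-15,21,6)
river: ρ → (6,27,-3)
river: ρ → (-3,27,6)
river: ρ → (6,21,-15)
closes: descent 1, river 14
min |a| on river = 3

3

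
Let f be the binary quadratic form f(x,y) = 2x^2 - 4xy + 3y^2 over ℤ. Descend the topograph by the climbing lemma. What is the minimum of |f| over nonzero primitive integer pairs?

translate: b→0 (≡-4 mod 4), so (2,-4,3)→(2,0,1)
flip: (2,0,1)→(1,0,2)
reduced (well bottom): (1,0,2) with a≤c, −a<b≤a
well minimum = a = 1

1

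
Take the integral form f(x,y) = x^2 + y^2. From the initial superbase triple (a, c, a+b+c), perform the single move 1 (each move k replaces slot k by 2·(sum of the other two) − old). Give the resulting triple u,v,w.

start (1,1,2) = (f(1,0),f(0,1),f(1,1))
replace slot 1: 2·(1+2) − 1 = 5 → (5,1,2)

5,1,2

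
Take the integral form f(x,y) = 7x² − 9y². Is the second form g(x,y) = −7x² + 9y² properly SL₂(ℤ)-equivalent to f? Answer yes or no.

D₁ = 252, D₂ = 252
river cycle of f (length 2): (7, 14, -2), (-2, 14, 7)
river cycle of g (length 2): (-7, 14, 2), (2, 14, -7)
cycles differ ⇒ inequivalent

no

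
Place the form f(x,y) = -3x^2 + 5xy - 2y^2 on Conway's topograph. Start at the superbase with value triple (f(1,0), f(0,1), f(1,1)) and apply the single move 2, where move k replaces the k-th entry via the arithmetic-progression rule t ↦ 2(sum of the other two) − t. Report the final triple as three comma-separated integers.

start (-3,-2,0) = (f(1,0),f(0,1),f(1,1))
replace slot 2: 2·((-3)+0) − (-2) = -4 → (-3,-4,0)

-3,-4,0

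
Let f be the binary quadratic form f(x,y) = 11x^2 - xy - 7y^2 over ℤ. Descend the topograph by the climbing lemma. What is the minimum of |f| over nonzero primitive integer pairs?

descent: ρ → (-7,15,3)  [lands on river]
river: ρ → (3,15,-7)
river: ρ → (-7,13,5)
river: ρ → (5,17,-1)
river: ρ → (-1,17,5)
river: ρ → (5,13,-7)
closes: descent 1, river 6
min |a| on river = 1

1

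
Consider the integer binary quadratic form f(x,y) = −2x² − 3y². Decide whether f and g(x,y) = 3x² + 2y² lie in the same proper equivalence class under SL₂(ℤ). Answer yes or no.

D₁ = -24, D₂ = -24
f is negative-definite; reduce −f:
−f: reduced (well bottom): (2,0,3) with a≤c, −a<b≤a
flip sign back: reduced form of f is (-2,0,-3)
g: flip: (3,0,2)→(2,0,3)
g: reduced (well bottom): (2,0,3) with a≤c, −a<b≤a
reduced forms (-2, 0, -3) vs (2, 0, 3) ⇒ inequivalent

no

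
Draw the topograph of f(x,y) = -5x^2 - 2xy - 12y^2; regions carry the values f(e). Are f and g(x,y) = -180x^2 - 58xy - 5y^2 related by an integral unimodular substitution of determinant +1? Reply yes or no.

D₁ = -236, D₂ = -236
f is negative-definite; reduce −f:
−f: reduced (well bottom): (5,2,12) with a≤c, −a<b≤a
flip sign back: reduced form of f is (-5,-2,-12)
g is negative-definite; reduce −g:
−g: flip: (180,58,5)→(5,-58,180)
−g: translate: b→2 (≡-58 mod 10), so (5,-58,180)→(5,2,12)
−g: reduced (well bottom): (5,2,12) with a≤c, −a<b≤a
flip sign back: reduced form of g is (-5,-2,-12)
reduced forms (-5, -2, -12) vs (-5, -2, -12) ⇒ equivalent

yes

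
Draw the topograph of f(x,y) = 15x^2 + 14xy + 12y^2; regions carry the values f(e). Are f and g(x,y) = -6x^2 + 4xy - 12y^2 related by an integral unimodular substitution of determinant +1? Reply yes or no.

D₁ = -524, D₂ = -272
discriminants differ ⇒ not SL₂(ℤ)-equivalent

no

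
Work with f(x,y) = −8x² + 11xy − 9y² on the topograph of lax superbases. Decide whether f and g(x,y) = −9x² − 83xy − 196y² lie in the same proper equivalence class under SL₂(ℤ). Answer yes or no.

D₁ = -167, D₂ = -167
f is negative-definite; reduce −f:
−f: translate: b→5 (≡-11 mod 16), so (8,-11,9)→(8,5,6)
−f: flip: (8,5,6)→(6,-5,8)
−f: reduced (well bottom): (6,-5,8) with a≤c, −a<b≤a
flip sign back: reduced form of f is (-6,5,-8)
g is negative-definite; reduce −g:
−g: translate: b→-7 (≡83 mod 18), so (9,83,196)→(9,-7,6)
−g: flip: (9,-7,6)→(6,7,9)
−g: translate: b→-5 (≡7 mod 12), so (6,7,9)→(6,-5,8)
−g: reduced (well bottom): (6,-5,8) with a≤c, −a<b≤a
flip sign back: reduced form of g is (-6,5,-8)
reduced forms (-6, 5, -8) vs (-6, 5, -8) ⇒ equivalent

yes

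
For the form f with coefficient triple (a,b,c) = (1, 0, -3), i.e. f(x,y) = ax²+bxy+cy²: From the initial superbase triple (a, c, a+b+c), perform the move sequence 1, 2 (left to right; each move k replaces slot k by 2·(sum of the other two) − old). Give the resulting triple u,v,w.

start (1,-3,-2) = (f(1,0),f(0,1),f(1,1))
replace slot 1: 2·((-3)+(-2)) − 1 = -11 → (-11,-3,-2)
replace slot 2: 2·((-11)+(-2)) − (-3) = -23 → (-11,-23,-2)

-11,-23,-2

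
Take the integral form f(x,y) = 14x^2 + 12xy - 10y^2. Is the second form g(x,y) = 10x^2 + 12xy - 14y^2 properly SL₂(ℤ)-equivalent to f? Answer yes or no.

D₁ = 704, D₂ = 704
river cycle of f (length 8): (-10, 8, 16), (16, 24, -2), (-2, 24, 16), (16, 8, -10), (-10, 12, 14), (14, 16, -8), (-8, 16, 14), (14, 12, -10)
river cycle of g (length 8): (-14, 16, 8), (8, 16, -14), (-14, 12, 10), (10, 8, -16), (-16, 24, 2), (2, 24, -16), (-16, 8, 10), (10, 12, -14)
cycles differ ⇒ inequivalent

no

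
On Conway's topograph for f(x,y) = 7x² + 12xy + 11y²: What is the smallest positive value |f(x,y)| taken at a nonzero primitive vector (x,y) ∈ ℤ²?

translate: b→-2 (≡12 mod 14), so (7,12,11)→(7,-2,6)
flip: (7,-2,6)→(6,2,7)
reduced (well bottom): (6,2,7) with a≤c, −a<b≤a
well minimum = a = 6

6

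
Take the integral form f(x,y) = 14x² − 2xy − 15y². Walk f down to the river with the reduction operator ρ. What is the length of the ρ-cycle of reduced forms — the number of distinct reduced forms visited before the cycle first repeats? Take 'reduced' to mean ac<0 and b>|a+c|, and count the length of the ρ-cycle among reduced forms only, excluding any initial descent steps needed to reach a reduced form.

D = 844, ⌊√D⌋ = 29
descent: ρ → (-15,2,14)  [lands on river]
river: ρ → (14,26,-3)
river: ρ → (-3,28,5)
river: ρ → (5,22,-18)
river: ρ → (-18,14,9)
river: ρ → (9,22,-10)
river: ρ → (-10,18,13)
river: ρ → (13,8,-15)
river: ρ → (-15,22,6)
river: ρ → (6,26,-7)
river: ρ → (-7,16,21)
river: ρ → (21,26,-2)
river: ρ → (-2,26,21)
river: ρ → (21,16,-7)
river: ρ → (-7,26,6)
river: ρ → (6,22,-15)
river: ρ → (-15,8,13)
river: ρ → (13,18,-10)
river: ρ → (-10,22,9)
river: ρ → (9,14,-18)
river: ρ → (-18,22,5)
river: ρ → (5,28,-3)
river: ρ → (-3,26,14)
river: ρ → (14,2,-15)
river: ρ → (-15,28,1)
river: ρ → (1,28,-15)
ρ-cycle length = 26 (tail of 1 descent step not counted)

26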